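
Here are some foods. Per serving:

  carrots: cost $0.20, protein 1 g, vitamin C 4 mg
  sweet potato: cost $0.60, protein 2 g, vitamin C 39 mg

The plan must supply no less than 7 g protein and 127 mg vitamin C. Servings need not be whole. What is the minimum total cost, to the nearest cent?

$2.04

Check every corner: each single food scaled to meet both minima, and each pair solved so both constraints bind.
carrots only: max(7/1, 127/4) = 31.75 servings → $6.35.
sweet potato only: max(7/2, 127/39) = 3.5 servings → $2.10.
carrots + sweet potato with both tight: 0.6129 servings and 3.194 servings → $2.04.
The minimum over all feasible corners is $2.04.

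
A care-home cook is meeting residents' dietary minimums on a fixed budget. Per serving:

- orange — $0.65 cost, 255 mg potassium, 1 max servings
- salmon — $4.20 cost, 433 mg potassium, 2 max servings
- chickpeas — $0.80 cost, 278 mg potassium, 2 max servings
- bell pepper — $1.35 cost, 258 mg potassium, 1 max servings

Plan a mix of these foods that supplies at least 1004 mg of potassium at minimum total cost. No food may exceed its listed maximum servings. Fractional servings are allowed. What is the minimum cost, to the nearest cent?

Cost per mg of potassium: orange $0.0025, chickpeas $0.0029, bell pepper $0.0052, salmon $0.0097.
Take 1 serving of orange: +255.0 mg potassium for $0.65 (total $0.65, still need 749.0 mg).
Take 2 servings of chickpeas: +556.0 mg potassium for $1.60 (total $2.25, still need 193.0 mg).
Take 0.7481 servings of bell pepper: +193.0 mg potassium for $1.01 (total $3.26, still need 0.0 mg).
Greedy by cheapest-per-mg is optimal for a single linear constraint, so the minimum cost is $3.26.

$3.26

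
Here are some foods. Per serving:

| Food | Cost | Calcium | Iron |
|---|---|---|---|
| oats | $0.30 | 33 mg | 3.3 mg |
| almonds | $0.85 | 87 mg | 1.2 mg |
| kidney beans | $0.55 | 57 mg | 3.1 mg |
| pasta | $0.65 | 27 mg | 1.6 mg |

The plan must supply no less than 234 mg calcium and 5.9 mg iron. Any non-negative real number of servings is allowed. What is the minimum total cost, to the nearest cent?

oats only: max(234/33, 5.9/3.3) = 7.091 servings → $2.13.
almonds only: max(234/87, 5.9/1.2) = 4.917 servings → $4.18.
kidney beans only: max(234/57, 5.9/3.1) = 4.105 servings → $2.26.
pasta only: max(234/27, 5.9/1.6) = 8.667 servings → $5.63.
oats + almonds with both tight: 0.9394 servings and 2.333 servings → $2.27.
oats + kidney beans: intersection lies outside the first quadrant.
oats + pasta: the both-tight solution has a negative serving — not a feasible corner.
almonds + kidney beans with both tight: 1.933 servings and 1.155 servings → $2.28.
almonds + pasta with both tight: 2.014 servings and 2.177 servings → $3.13.
kidney beans + pasta: the both-tight solution has a negative serving — not a feasible corner.
The minimum over all feasible corners is $2.13.

$2.13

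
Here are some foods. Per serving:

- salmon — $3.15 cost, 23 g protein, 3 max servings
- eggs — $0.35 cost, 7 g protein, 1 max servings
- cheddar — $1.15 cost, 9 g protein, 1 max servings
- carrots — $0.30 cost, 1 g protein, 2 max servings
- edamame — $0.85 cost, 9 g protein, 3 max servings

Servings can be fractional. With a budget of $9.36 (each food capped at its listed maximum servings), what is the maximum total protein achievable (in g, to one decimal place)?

Protein per dollar: eggs 20, edamame 10.59, cheddar 7.826, salmon 7.302, carrots 3.333.
Take 1 serving of eggs: spends $0.35, +7.0 g protein (running total 7.0 g).
Take 3 servings of edamame: spends $2.55, +27.0 g protein (running total 34.0 g).
Take 1 serving of cheddar: spends $1.15, +9.0 g protein (running total 43.0 g).
Take 1.686 servings of salmon: spends $5.31, +38.8 g protein (running total 81.8 g).
Filling greedily by protein-per-dollar is optimal for one linear limit, giving 81.8 g.

81.8 g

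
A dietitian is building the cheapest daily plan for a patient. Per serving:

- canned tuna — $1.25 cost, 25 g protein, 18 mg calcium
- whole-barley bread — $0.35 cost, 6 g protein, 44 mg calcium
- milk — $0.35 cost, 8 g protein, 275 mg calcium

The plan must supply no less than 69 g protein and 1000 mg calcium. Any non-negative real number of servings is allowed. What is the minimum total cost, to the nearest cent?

$3.02

canned tuna only: max(69/25, 1000/18) = 55.56 servings → $69.44.
whole-barley bread only: max(69/6, 1000/44) = 22.73 servings → $7.95.
milk only: max(69/8, 1000/275) = 8.625 servings → $3.02.
canned tuna + whole-barley bread with both targets exact would need a negative amount; discard.
canned tuna + milk with both tight: 1.631 servings and 3.53 servings → $3.27.
whole-barley bread + milk with both tight: 8.455 servings and 2.284 servings → $3.76.
Cheapest feasible corner: $3.02.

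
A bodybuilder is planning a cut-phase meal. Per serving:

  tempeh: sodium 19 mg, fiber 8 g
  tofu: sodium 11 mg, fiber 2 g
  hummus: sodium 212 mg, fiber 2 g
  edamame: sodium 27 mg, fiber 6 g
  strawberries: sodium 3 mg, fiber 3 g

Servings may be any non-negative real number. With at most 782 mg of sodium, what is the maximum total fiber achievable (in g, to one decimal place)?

782.0 g

Fiber per mg sodium: strawberries 1, tempeh 0.4211, edamame 0.2222, tofu 0.1818, hummus 0.009434.
With no serving limits, spend the whole sodium allowance on strawberries: 782 mg / 3 mg × 3 g = 782.0 g.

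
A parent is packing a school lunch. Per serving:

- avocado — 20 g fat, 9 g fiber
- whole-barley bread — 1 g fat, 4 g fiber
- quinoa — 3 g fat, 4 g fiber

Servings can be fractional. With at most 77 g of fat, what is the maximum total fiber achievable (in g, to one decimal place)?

308.0 g

Fiber per g fat: whole-barley bread 4, quinoa 1.333, avocado 0.45.
With no serving limits, spend the whole fat allowance on whole-barley bread: 77 g / 1 g × 4 g = 308.0 g.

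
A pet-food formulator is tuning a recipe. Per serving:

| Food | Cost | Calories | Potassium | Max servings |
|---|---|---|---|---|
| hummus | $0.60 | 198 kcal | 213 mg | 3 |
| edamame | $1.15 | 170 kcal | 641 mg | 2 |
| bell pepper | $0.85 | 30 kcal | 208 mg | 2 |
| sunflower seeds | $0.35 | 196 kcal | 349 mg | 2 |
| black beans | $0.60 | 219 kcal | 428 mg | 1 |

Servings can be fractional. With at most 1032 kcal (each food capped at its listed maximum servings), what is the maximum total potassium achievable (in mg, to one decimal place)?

Potassium per kcal: bell pepper 6.933, edamame 3.771, black beans 1.954, sunflower seeds 1.781, hummus 1.076.
Take 2 servings of bell pepper: uses 60 kcal, +416.0 mg potassium (running total 416.0 mg).
Take 2 servings of edamame: uses 340 kcal, +1282.0 mg potassium (running total 1698.0 mg).
Take 1 serving of black beans: uses 219 kcal, +428.0 mg potassium (running total 2126.0 mg).
Take 2 servings of sunflower seeds: uses 392 kcal, +698.0 mg potassium (running total 2824.0 mg).
Take 0.1061 servings of hummus: uses 21 kcal, +22.6 mg potassium (running total 2846.6 mg).
Greedy by best ratio exhausts the calories allowance optimally: 2846.6 mg.

2846.6 mg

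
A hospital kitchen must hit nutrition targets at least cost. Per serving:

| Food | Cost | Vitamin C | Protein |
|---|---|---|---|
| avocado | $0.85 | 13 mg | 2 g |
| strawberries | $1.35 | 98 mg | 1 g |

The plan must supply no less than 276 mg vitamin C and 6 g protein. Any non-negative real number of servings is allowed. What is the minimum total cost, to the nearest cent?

avocado only: max(276/13, 6/2) = 21.23 servings → $18.05.
strawberries only: max(276/98, 6/1) = 6 servings → $8.10.
avocado + strawberries with both tight: 1.705 servings and 2.59 servings → $4.95.
Cheapest feasible corner: $4.95.

$4.95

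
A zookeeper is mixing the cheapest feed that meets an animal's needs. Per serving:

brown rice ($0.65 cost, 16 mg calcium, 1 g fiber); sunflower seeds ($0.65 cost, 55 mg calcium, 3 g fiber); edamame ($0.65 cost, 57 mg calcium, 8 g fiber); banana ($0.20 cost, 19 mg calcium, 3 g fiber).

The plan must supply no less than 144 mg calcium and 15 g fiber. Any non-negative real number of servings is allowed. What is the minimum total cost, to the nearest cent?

$1.52

An LP optimum is at a vertex; with two nutrient constraints at most two foods are used. Check each candidate.
brown rice only: max(144/16, 15/1) = 15 servings → $9.75.
sunflower seeds only: max(144/55, 15/3) = 5 servings → $3.25.
edamame only: max(144/57, 15/8) = 2.526 servings → $1.64.
banana only: max(144/19, 15/3) = 7.579 servings → $1.52.
brown rice + sunflower seeds with both targets exact would need a negative amount; discard.
brown rice + edamame with both tight: 4.183 servings and 1.352 servings → $3.60.
brown rice + banana with both tight: 5.069 servings and 3.31 servings → $3.96.
sunflower seeds + edamame with both tight: 1.104 servings and 1.461 servings → $1.67.
sunflower seeds + banana with both tight: 1.361 servings and 3.639 servings → $1.61.
edamame + banana with both targets exact would need a negative amount; discard.
The minimum over all feasible corners is $1.52.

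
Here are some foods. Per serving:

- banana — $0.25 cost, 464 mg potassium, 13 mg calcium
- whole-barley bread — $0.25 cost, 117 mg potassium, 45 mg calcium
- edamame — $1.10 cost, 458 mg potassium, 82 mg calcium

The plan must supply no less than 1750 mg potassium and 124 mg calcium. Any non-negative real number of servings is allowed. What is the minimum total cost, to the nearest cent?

$1.28

A basic optimal solution has at most two foods positive. Try each food alone and each pair with both targets met exactly.
banana only: max(1750/464, 124/13) = 9.538 servings → $2.38.
whole-barley bread only: max(1750/117, 124/45) = 14.96 servings → $3.74.
edamame only: max(1750/458, 124/82) = 3.821 servings → $4.20.
banana + whole-barley bread with both tight: 3.318 servings and 1.797 servings → $1.28.
banana + edamame with both tight: 2.702 servings and 1.084 servings → $1.87.
whole-barley bread + edamame: intersection lies outside the first quadrant.
Cheapest feasible corner: $1.28.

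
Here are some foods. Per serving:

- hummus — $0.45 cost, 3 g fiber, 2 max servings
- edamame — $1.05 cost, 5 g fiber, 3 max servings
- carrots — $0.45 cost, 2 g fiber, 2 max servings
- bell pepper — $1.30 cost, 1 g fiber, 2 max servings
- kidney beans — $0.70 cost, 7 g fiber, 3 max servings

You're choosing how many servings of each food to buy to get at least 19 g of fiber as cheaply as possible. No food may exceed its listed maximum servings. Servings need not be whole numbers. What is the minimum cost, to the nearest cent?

$1.90

Cost per g of fiber: kidney beans $0.1000, hummus $0.1500, edamame $0.2100, carrots $0.2250, bell pepper $1.3000.
Take 2.714 servings of kidney beans: +19.0 g fiber for $1.90 (total $1.90, still need 0.0 g).
Filling from the cheapest source first is optimal under one linear minimum: $1.90.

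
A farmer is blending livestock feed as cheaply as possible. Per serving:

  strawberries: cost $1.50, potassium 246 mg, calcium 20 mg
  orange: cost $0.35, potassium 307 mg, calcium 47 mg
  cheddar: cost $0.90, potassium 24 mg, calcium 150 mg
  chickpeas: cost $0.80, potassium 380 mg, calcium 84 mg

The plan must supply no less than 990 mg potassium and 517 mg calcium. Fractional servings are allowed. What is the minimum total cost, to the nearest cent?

strawberries only: max(990/246, 517/20) = 25.85 servings → $38.77.
orange only: max(990/307, 517/47) = 11 servings → $3.85.
cheddar only: max(990/24, 517/150) = 41.25 servings → $37.12.
chickpeas only: max(990/380, 517/84) = 6.155 servings → $4.92.
strawberries + orange: the both-tight solution has a negative serving — not a feasible corner.
strawberries + cheddar with both tight: 3.737 servings and 2.948 servings → $8.26.
strawberries + chickpeas with both targets exact would need a negative amount; discard.
orange + cheddar with both tight: 3.03 servings and 2.497 servings → $3.31.
orange + chickpeas: intersection lies outside the first quadrant.
cheddar + chickpeas with both tight: 2.061 servings and 2.475 servings → $3.83.
So the least-cost plan costs $3.31.

$3.31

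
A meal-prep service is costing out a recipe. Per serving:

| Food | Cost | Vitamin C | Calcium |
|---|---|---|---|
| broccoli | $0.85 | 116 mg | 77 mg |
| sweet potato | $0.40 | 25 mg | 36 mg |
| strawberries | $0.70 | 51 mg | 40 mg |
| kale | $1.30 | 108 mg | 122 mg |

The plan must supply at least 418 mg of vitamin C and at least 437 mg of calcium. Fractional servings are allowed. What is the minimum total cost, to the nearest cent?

Compare the cost at each extreme point of the feasible region.
broccoli only: max(418/116, 437/77) = 5.675 servings → $4.82.
sweet potato only: max(418/25, 437/36) = 16.72 servings → $6.69.
strawberries only: max(418/51, 437/40) = 10.93 servings → $7.65.
kale only: max(418/108, 437/122) = 3.87 servings → $5.03.
broccoli + sweet potato with both tight: 1.832 servings and 8.221 servings → $4.85.
broccoli + strawberries with both targets exact would need a negative amount; discard.
broccoli + kale with both tight: 0.6511 servings and 3.171 servings → $4.68.
sweet potato + strawberries with both tight: 6.659 servings and 4.932 servings → $6.12.
sweet potato + kale with both targets exact would need a negative amount; discard.
strawberries + kale with both tight: 1.998 servings and 2.927 servings → $5.20.
So the least-cost plan costs $4.68.

$4.68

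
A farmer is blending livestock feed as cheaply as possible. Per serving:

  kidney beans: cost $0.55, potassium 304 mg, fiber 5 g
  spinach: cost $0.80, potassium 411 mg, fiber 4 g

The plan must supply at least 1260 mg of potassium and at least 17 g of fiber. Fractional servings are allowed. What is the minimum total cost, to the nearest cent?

For a min-cost LP with two ≥-constraints, a basic feasible solution has at most two positive variables.
kidney beans only: max(1260/304, 17/5) = 4.145 servings → $2.28.
spinach only: max(1260/411, 17/4) = 4.25 servings → $3.40.
kidney beans + spinach with both tight: 2.321 servings and 1.349 servings → $2.36.
The minimum over all feasible corners is $2.28.

$2.28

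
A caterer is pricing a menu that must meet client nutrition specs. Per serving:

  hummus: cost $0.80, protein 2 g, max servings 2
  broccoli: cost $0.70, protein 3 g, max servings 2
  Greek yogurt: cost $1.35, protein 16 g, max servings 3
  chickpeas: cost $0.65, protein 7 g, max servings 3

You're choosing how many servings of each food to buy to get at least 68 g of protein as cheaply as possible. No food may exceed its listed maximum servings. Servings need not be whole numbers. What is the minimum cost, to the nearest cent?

Cost per g of protein: Greek yogurt $0.0844, chickpeas $0.0929, broccoli $0.2333, hummus $0.4000.
Take 3 servings of Greek yogurt: +48.0 g protein for $4.05 (total $4.05, still need 20.0 g).
Take 2.857 servings of chickpeas: +20.0 g protein for $1.86 (total $5.91, still need 0.0 g).
Filling from the cheapest source first is optimal under one linear minimum: $5.91.

$5.91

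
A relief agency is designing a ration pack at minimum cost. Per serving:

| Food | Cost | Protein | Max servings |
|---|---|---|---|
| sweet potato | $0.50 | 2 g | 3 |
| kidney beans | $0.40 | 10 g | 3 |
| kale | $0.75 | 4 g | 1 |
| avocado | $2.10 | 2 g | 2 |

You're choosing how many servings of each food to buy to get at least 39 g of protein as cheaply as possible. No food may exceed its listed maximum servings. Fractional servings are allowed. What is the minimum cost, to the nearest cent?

Cost per g of protein: kidney beans $0.0400, kale $0.1875, sweet potato $0.2500, avocado $1.0500.
Take 3 servings of kidney beans: +30.0 g protein for $1.20 (total $1.20, still need 9.0 g).
Take 1 serving of kale: +4.0 g protein for $0.75 (total $1.95, still need 5.0 g).
Take 2.5 servings of sweet potato: +5.0 g protein for $1.25 (total $3.20, still need 0.0 g).
Greedy by cheapest-per-g is optimal for a single linear constraint, so the minimum cost is $3.20.

$3.20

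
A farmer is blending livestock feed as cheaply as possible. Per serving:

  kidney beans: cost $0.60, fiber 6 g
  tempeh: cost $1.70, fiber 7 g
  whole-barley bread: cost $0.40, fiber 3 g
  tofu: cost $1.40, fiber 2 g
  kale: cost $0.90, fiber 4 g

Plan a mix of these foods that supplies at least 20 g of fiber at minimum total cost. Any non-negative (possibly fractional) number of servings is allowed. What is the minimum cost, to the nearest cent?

$2.00

Cost per g of fiber: kidney beans $0.1000, whole-barley bread $0.1333, kale $0.2250, tempeh $0.2429, tofu $0.7000.
With no serving limits, use only kidney beans: 20 g / 6 g = 3.333 servings × $0.60 = $2.00.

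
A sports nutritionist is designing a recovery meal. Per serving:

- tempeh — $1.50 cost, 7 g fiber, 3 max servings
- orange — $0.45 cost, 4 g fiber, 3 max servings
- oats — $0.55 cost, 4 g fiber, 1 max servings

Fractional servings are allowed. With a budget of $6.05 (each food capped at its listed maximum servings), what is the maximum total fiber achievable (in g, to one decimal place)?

35.4 g

Fiber per dollar: orange 8.889, oats 7.273, tempeh 4.667.
Take 3 servings of orange: spends $1.35, +12.0 g fiber (running total 12.0 g).
Take 1 serving of oats: spends $0.55, +4.0 g fiber (running total 16.0 g).
Take 2.767 servings of tempeh: spends $4.15, +19.4 g fiber (running total 35.4 g).
Filling greedily by fiber-per-dollar is optimal for one linear limit, giving 35.4 g.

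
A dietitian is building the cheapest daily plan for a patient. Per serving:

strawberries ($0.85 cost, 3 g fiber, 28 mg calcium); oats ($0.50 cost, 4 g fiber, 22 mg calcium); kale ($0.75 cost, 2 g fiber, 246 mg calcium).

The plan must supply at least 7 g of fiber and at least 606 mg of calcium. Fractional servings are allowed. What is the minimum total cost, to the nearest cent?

Two binding constraints pin down two serving amounts, so the optimal mix uses at most two foods. The candidates are each food alone (scaled to the tighter of fiber/calcium) and each pair with both constraints tight.
strawberries only: max(7/3, 606/28) = 21.64 servings → $18.40.
oats only: max(7/4, 606/22) = 27.55 servings → $13.77.
kale only: max(7/2, 606/246) = 3.5 servings → $2.62.
strawberries + oats with both targets exact would need a negative amount; discard.
strawberries + kale with both tight: 0.7478 servings and 2.378 servings → $2.42.
oats + kale with both tight: 0.5426 servings and 2.415 servings → $2.08.
Cheapest feasible corner: $2.08.

$2.08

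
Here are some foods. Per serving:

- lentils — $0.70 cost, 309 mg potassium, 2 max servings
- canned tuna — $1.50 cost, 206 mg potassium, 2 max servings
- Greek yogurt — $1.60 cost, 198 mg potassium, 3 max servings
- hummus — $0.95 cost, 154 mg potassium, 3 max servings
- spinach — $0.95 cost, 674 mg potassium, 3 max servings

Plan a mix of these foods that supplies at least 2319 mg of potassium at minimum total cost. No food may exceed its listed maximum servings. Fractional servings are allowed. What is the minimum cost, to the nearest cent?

Cost per mg of potassium: spinach $0.0014, lentils $0.0023, hummus $0.0062, canned tuna $0.0073, Greek yogurt $0.0081.
Take 3 servings of spinach: +2022.0 mg potassium for $2.85 (total $2.85, still need 297.0 mg).
Take 0.9612 servings of lentils: +297.0 mg potassium for $0.67 (total $3.52, still need 0.0 mg).
Greedy by cheapest-per-mg is optimal for a single linear constraint, so the minimum cost is $3.52.

$3.52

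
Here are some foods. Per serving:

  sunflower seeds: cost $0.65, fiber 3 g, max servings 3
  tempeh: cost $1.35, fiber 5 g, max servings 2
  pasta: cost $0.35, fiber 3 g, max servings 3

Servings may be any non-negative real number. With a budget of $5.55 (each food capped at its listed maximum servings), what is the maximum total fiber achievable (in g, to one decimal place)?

27.4 g

Fiber per dollar: pasta 8.571, sunflower seeds 4.615, tempeh 3.704.
Take 3 servings of pasta: spends $1.05, +9.0 g fiber (running total 9.0 g).
Take 3 servings of sunflower seeds: spends $1.95, +9.0 g fiber (running total 18.0 g).
Take 1.889 servings of tempeh: spends $2.55, +9.4 g fiber (running total 27.4 g).
Greedy by best ratio exhausts the cost allowance optimally: 27.4 g.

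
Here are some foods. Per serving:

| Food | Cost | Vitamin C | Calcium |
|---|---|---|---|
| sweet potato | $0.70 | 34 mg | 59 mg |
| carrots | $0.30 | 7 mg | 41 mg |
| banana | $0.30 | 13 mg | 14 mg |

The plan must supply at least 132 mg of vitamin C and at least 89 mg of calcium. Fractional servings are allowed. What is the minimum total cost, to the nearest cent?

This is a tiny linear program; its minimum lies at a vertex of the feasible set. List the vertices and price them.
sweet potato only: max(132/34, 89/59) = 3.882 servings → $2.72.
carrots only: max(132/7, 89/41) = 18.86 servings → $5.66.
banana only: max(132/13, 89/14) = 10.15 servings → $3.05.
sweet potato + carrots with both targets exact would need a negative amount; discard.
sweet potato + banana: intersection lies outside the first quadrant.
carrots + banana: the both-tight solution has a negative serving — not a feasible corner.
So the least-cost plan costs $2.72.

$2.72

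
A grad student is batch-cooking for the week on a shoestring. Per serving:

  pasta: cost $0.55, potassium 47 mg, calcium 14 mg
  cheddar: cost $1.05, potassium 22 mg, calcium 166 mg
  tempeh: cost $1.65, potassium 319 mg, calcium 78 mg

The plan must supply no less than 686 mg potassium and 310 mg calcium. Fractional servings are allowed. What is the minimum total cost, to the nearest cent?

The cheapest plan sits at a corner of the feasible region — with two constraints it uses at most two foods.
pasta only: max(686/47, 310/14) = 22.14 servings → $12.18.
cheddar only: max(686/22, 310/166) = 31.18 servings → $32.74.
tempeh only: max(686/319, 310/78) = 3.974 servings → $6.56.
pasta + cheddar with both tight: 14.29 servings and 0.6627 servings → $8.55.
pasta + tempeh with both targets exact would need a negative amount; discard.
cheddar + tempeh with both tight: 0.8857 servings and 2.089 servings → $4.38.
The minimum over all feasible corners is $4.38.

$4.38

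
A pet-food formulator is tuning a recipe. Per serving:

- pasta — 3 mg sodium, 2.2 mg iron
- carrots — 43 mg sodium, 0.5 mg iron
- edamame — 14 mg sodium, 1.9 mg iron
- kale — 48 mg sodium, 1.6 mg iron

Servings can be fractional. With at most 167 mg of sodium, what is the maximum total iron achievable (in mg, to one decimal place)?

122.5 mg

Iron per mg sodium: pasta 0.7333, edamame 0.1357, kale 0.03333, carrots 0.01163.
With no serving limits, spend the whole sodium allowance on pasta: 167 mg / 3 mg × 2.2 mg = 122.5 mg.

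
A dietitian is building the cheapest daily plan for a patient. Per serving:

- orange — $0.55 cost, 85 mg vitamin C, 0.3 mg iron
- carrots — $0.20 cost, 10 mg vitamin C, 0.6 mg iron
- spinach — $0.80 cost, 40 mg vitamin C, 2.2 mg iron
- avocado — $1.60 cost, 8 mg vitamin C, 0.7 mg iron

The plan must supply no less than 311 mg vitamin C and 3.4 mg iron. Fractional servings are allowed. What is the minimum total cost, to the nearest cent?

orange only: max(311/85, 3.4/0.3) = 11.33 servings → $6.23.
carrots only: max(311/10, 3.4/0.6) = 31.1 servings → $6.22.
spinach only: max(311/40, 3.4/2.2) = 7.775 servings → $6.22.
avocado only: max(311/8, 3.4/0.7) = 38.88 servings → $62.20.
orange + carrots with both tight: 3.179 servings and 4.077 servings → $2.56.
orange + spinach with both tight: 3.133 servings and 1.118 servings → $2.62.
orange + avocado with both tight: 3.336 servings and 3.427 servings → $7.32.
carrots + spinach with both targets exact would need a negative amount; discard.
carrots + avocado: intersection lies outside the first quadrant.
spinach + avocado: the both-tight solution has a negative serving — not a feasible corner.
The minimum over all feasible corners is $2.56.

$2.56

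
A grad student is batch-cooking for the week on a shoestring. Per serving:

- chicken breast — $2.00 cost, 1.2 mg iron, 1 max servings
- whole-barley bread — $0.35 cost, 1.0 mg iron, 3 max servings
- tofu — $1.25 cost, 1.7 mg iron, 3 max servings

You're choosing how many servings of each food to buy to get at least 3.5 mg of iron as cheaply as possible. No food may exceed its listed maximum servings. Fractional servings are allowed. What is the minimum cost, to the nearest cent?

Cost per mg of iron: whole-barley bread $0.3500, tofu $0.7353, chicken breast $1.6667.
Take 3 servings of whole-barley bread: +3.0 mg iron for $1.05 (total $1.05, still need 0.5 mg).
Take 0.2941 servings of tofu: +0.5 mg iron for $0.37 (total $1.42, still need 0.0 mg).
Greedy by cheapest-per-mg is optimal for a single linear constraint, so the minimum cost is $1.42.

$1.42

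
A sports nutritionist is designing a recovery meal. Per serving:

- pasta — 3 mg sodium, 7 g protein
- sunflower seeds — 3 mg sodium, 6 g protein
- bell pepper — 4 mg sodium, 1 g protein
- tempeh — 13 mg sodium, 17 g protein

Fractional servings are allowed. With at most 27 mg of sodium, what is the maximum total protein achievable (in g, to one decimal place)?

63.0 g

Protein per mg sodium: pasta 2.333, sunflower seeds 2, tempeh 1.308, bell pepper 0.25.
With no serving limits, spend the whole sodium allowance on pasta: 27 mg / 3 mg × 7 g = 63.0 g.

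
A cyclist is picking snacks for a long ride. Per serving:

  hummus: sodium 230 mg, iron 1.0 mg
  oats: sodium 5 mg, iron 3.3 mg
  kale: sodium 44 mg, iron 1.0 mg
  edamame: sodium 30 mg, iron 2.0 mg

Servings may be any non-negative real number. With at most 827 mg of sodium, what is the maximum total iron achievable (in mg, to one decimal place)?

545.8 mg

Iron per mg sodium: oats 0.66, edamame 0.06667, kale 0.02273, hummus 0.004348.
With no serving limits, spend the whole sodium allowance on oats: 827 mg / 5 mg × 3.3 mg = 545.8 mg.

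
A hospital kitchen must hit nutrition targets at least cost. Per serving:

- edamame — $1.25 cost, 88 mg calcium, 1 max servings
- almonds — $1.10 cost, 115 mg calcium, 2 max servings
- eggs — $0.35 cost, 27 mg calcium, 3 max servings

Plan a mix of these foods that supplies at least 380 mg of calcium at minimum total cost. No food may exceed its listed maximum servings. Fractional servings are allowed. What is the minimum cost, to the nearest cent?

Cost per mg of calcium: almonds $0.0096, eggs $0.0130, edamame $0.0142.
Take 2 servings of almonds: +230.0 mg calcium for $2.20 (total $2.20, still need 150.0 mg).
Take 3 servings of eggs: +81.0 mg calcium for $1.05 (total $3.25, still need 69.0 mg).
Take 0.7841 servings of edamame: +69.0 mg calcium for $0.98 (total $4.23, still need 0.0 mg).
Greedy by cheapest-per-mg is optimal for a single linear constraint, so the minimum cost is $4.23.

$4.23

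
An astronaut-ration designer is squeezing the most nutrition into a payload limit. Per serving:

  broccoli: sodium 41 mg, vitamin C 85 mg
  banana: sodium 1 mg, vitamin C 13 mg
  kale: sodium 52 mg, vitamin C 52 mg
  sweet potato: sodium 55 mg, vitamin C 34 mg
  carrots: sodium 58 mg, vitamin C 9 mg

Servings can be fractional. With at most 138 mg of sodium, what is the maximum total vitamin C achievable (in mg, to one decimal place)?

Vitamin C per mg sodium: banana 13, broccoli 2.073, kale 1, sweet potato 0.6182, carrots 0.1552.
With no serving limits, spend the whole sodium allowance on banana: 138 mg / 1 mg × 13 mg = 1794.0 mg.

1794.0 mg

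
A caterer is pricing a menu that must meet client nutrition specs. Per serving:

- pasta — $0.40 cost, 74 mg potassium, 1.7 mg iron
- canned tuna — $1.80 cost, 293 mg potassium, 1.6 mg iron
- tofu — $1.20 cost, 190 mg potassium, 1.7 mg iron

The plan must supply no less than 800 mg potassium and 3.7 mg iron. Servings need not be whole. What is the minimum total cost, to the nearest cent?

$4.32

Compare the cost at each extreme point of the feasible region.
pasta only: max(800/74, 3.7/1.7) = 10.81 servings → $4.32.
canned tuna only: max(800/293, 3.7/1.6) = 2.73 servings → $4.91.
tofu only: max(800/190, 3.7/1.7) = 4.211 servings → $5.05.
pasta + canned tuna: intersection lies outside the first quadrant.
pasta + tofu with both targets exact would need a negative amount; discard.
canned tuna + tofu: the both-tight solution has a negative serving — not a feasible corner.
Cheapest feasible corner: $4.32.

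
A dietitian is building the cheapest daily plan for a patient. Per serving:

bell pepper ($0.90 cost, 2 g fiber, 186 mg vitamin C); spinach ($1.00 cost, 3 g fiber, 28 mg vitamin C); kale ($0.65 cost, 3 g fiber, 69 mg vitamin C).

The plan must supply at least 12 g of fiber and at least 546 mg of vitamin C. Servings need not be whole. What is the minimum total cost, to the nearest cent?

$3.50

With two linear requirements the optimum uses one or two foods; enumerate the corners.
bell pepper only: max(12/2, 546/186) = 6 servings → $5.40.
spinach only: max(12/3, 546/28) = 19.5 servings → $19.50.
kale only: max(12/3, 546/69) = 7.913 servings → $5.14.
bell pepper + spinach with both tight: 2.594 servings and 2.271 servings → $4.61.
bell pepper + kale with both tight: 1.929 servings and 2.714 servings → $3.50.
spinach + kale with both targets exact would need a negative amount; discard.
The minimum over all feasible corners is $3.50.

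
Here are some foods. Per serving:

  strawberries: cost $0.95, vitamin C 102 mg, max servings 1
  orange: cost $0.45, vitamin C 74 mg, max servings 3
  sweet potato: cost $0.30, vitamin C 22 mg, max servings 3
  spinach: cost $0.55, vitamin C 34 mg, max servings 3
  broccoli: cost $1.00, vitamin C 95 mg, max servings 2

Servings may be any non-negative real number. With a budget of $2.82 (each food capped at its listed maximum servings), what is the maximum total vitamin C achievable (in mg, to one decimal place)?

373.4 mg

Vitamin C per dollar: orange 164.4, strawberries 107.4, broccoli 95, sweet potato 73.33, spinach 61.82.
Take 3 servings of orange: spends $1.35, +222.0 mg vitamin C (running total 222.0 mg).
Take 1 serving of strawberries: spends $0.95, +102.0 mg vitamin C (running total 324.0 mg).
Take 0.52 servings of broccoli: spends $0.52, +49.4 mg vitamin C (running total 373.4 mg).
Greedy by best ratio exhausts the cost allowance optimally: 373.4 mg.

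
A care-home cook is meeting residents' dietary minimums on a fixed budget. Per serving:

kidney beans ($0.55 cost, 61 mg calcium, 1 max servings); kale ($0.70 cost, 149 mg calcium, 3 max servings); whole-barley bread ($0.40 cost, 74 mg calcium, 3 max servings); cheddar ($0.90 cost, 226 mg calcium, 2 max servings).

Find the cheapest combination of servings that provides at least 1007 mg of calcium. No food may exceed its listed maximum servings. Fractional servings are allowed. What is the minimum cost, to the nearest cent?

Cost per mg of calcium: cheddar $0.0040, kale $0.0047, whole-barley bread $0.0054, kidney beans $0.0090.
Take 2 servings of cheddar: +452.0 mg calcium for $1.80 (total $1.80, still need 555.0 mg).
Take 3 servings of kale: +447.0 mg calcium for $2.10 (total $3.90, still need 108.0 mg).
Take 1.459 servings of whole-barley bread: +108.0 mg calcium for $0.58 (total $4.48, still need 0.0 mg).
Greedy by cheapest-per-mg is optimal for a single linear constraint, so the minimum cost is $4.48.

$4.48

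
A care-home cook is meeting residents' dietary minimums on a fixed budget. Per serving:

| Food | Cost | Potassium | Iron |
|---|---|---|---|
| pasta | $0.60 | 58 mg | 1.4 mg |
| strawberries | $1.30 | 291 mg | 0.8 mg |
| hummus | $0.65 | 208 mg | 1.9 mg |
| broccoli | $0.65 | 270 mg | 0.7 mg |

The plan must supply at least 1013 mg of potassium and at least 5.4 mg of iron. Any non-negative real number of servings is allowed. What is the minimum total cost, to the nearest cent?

A basic optimal solution has at most two foods positive. Try each food alone and each pair with both targets met exactly.
pasta only: max(1013/58, 5.4/1.4) = 17.47 servings → $10.48.
strawberries only: max(1013/291, 5.4/0.8) = 6.75 servings → $8.78.
hummus only: max(1013/208, 5.4/1.9) = 4.87 servings → $3.17.
broccoli only: max(1013/270, 5.4/0.7) = 7.714 servings → $5.01.
pasta + strawberries with both tight: 2.108 servings and 3.061 servings → $5.24.
pasta + hummus: the both-tight solution has a negative serving — not a feasible corner.
pasta + broccoli with both tight: 2.22 servings and 3.275 servings → $3.46.
strawberries + hummus with both tight: 2.074 servings and 1.969 servings → $3.98.
strawberries + broccoli: intersection lies outside the first quadrant.
hummus + broccoli with both tight: 2.038 servings and 2.182 servings → $2.74.
Cheapest feasible corner: $2.74.

$2.74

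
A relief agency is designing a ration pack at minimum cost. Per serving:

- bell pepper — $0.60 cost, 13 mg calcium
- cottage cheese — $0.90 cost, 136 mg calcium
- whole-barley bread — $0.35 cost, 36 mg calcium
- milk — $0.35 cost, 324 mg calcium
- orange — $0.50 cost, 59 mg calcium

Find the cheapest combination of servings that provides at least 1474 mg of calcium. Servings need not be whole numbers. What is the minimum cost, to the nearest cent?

$1.59

Cost per mg of calcium: milk $0.0011, cottage cheese $0.0066, orange $0.0085, whole-barley bread $0.0097, bell pepper $0.0462.
With no serving limits, use only milk: 1474 mg / 324 mg = 4.549 servings × $0.35 = $1.59.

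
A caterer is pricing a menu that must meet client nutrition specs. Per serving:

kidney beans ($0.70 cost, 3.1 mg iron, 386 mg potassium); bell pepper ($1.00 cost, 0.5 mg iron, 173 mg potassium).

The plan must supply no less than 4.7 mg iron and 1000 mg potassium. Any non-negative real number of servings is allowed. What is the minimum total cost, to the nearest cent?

Check every corner: each single food scaled to meet both minima, and each pair solved so both constraints bind.
kidney beans only: max(4.7/3.1, 1000/386) = 2.591 servings → $1.81.
bell pepper only: max(4.7/0.5, 1000/173) = 9.4 servings → $9.40.
kidney beans + bell pepper with both tight: 0.912 servings and 3.745 servings → $4.38.
The minimum over all feasible corners is $1.81.

$1.81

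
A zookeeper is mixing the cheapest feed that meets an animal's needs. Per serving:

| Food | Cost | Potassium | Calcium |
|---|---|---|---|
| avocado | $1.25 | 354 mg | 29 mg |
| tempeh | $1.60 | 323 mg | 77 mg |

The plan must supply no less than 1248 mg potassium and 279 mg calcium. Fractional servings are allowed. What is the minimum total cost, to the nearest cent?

$6.01

An LP optimum is at a vertex; with two nutrient constraints at most two foods are used. Check each candidate.
avocado only: max(1248/354, 279/29) = 9.621 servings → $12.03.
tempeh only: max(1248/323, 279/77) = 3.864 servings → $6.18.
avocado + tempeh with both tight: 0.3342 servings and 3.498 servings → $6.01.
The minimum over all feasible corners is $6.01.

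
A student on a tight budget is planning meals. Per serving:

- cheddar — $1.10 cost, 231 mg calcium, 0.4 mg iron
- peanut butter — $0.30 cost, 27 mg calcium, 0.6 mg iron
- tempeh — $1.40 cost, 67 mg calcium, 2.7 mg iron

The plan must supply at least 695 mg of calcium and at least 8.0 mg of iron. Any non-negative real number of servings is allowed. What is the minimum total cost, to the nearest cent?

$5.42

This is a tiny linear program; its minimum lies at a vertex of the feasible set. List the vertices and price them.
cheddar only: max(695/231, 8.0/0.4) = 20 servings → $22.00.
peanut butter only: max(695/27, 8.0/0.6) = 25.74 servings → $7.72.
tempeh only: max(695/67, 8.0/2.7) = 10.37 servings → $14.52.
cheddar + peanut butter with both tight: 1.573 servings and 12.28 servings → $5.42.
cheddar + tempeh with both tight: 2.246 servings and 2.63 servings → $6.15.
peanut butter + tempeh: the both-tight solution has a negative serving — not a feasible corner.
The minimum over all feasible corners is $5.42.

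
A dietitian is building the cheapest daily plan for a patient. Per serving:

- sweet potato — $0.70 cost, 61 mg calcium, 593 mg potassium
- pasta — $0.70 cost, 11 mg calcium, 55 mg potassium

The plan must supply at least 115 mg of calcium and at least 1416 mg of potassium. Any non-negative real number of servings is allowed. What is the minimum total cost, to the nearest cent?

An LP optimum is at a vertex; with two nutrient constraints at most two foods are used. Check each candidate.
sweet potato only: max(115/61, 1416/593) = 2.388 servings → $1.67.
pasta only: max(115/11, 1416/55) = 25.75 servings → $18.02.
sweet potato + pasta: intersection lies outside the first quadrant.
So the least-cost plan costs $1.67.

$1.67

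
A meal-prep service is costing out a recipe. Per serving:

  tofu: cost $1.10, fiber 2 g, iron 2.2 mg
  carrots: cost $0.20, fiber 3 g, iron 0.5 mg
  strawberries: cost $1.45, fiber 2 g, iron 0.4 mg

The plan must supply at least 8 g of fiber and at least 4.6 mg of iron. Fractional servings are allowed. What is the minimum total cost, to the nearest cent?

$1.84

At the optimum either one food covers both requirements or two foods hit both targets exactly; no other combination can be cheaper.
tofu only: max(8/2, 4.6/2.2) = 4 servings → $4.40.
carrots only: max(8/3, 4.6/0.5) = 9.2 servings → $1.84.
strawberries only: max(8/2, 4.6/0.4) = 11.5 servings → $16.68.
tofu + carrots with both tight: 1.75 servings and 1.5 servings → $2.23.
tofu + strawberries with both tight: 1.667 servings and 2.333 servings → $5.22.
carrots + strawberries: intersection lies outside the first quadrant.
So the least-cost plan costs $1.84.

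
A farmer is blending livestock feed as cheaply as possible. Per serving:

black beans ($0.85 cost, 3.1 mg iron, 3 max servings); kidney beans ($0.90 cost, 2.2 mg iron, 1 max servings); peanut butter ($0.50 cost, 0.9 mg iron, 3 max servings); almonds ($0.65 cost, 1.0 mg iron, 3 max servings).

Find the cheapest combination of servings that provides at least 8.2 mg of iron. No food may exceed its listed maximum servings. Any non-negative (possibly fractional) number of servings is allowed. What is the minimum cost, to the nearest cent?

$2.25

Cost per mg of iron: black beans $0.2742, kidney beans $0.4091, peanut butter $0.5556, almonds $0.6500.
Take 2.645 servings of black beans: +8.2 mg iron for $2.25 (total $2.25, still need 0.0 mg).
Filling from the cheapest source first is optimal under one linear minimum: $2.25.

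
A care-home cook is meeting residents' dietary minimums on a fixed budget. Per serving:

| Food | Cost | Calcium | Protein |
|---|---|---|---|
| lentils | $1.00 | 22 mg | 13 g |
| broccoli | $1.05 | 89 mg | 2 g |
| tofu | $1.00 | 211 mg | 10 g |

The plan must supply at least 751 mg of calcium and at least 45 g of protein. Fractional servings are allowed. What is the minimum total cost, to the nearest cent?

lentils only: max(751/22, 45/13) = 34.14 servings → $34.14.
broccoli only: max(751/89, 45/2) = 22.5 servings → $23.62.
tofu only: max(751/211, 45/10) = 4.5 servings → $4.50.
lentils + broccoli with both tight: 2.249 servings and 7.882 servings → $10.53.
lentils + tofu with both tight: 0.7868 servings and 3.477 servings → $4.26.
broccoli + tofu: intersection lies outside the first quadrant.
The minimum over all feasible corners is $4.26.

$4.26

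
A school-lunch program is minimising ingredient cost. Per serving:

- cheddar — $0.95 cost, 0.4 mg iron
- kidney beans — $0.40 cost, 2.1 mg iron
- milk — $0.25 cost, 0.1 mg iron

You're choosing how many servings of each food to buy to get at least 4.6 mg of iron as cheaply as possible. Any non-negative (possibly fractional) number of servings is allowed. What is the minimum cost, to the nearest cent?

$0.88

Cost per mg of iron: kidney beans $0.1905, cheddar $2.3750, milk $2.5000.
With no serving limits, use only kidney beans: 4.6 mg / 2.1 mg = 2.19 servings × $0.40 = $0.88.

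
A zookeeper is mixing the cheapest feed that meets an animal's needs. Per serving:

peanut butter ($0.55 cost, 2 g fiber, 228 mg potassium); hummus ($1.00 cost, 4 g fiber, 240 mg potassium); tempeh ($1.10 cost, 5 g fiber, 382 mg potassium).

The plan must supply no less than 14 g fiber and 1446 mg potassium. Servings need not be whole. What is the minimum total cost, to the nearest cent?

$3.63

Compare the cost at each extreme point of the feasible region.
peanut butter only: max(14/2, 1446/228) = 7 servings → $3.85.
hummus only: max(14/4, 1446/240) = 6.025 servings → $6.03.
tempeh only: max(14/5, 1446/382) = 3.785 servings → $4.16.
peanut butter + hummus with both tight: 5.611 servings and 0.6944 servings → $3.78.
peanut butter + tempeh with both tight: 5.005 servings and 0.7979 servings → $3.63.
hummus + tempeh: intersection lies outside the first quadrant.
Cheapest feasible corner: $3.63.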